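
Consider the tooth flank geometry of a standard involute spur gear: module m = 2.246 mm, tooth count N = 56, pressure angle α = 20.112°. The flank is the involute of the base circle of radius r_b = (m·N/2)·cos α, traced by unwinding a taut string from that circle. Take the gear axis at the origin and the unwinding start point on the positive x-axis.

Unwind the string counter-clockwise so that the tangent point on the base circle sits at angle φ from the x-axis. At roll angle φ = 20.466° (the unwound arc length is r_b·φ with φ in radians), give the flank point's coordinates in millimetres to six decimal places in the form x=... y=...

pitch radius r_p = m·N/2 = 2.246·56/2 = 62.888000
base radius r_b = r_p·cos α = 62.888000·cos 20.112° = 59.053232
roll angle φ = 20.466° = 0.35719908 rad
x = r_b·(cos φ + φ·sin φ) = 59.053232·(0.93687984 + 0.35719908·0.34965149) = 62.701247
y = r_b·(sin φ − φ·cos φ) = 59.053232·(0.34965149 − 0.35719908·0.93687984) = 0.885731

x=62.701247 y=0.885731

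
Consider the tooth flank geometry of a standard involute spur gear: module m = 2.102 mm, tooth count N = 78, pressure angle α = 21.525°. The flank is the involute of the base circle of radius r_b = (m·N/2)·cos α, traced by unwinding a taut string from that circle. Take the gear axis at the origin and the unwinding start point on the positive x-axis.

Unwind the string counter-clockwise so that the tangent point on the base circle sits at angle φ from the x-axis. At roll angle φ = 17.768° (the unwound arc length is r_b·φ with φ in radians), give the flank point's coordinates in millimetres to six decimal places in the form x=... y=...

pitch radius r_p = m·N/2 = 2.102·78/2 = 81.978000
base radius r_b = r_p·cos α = 81.978000·cos 21.525° = 76.260655
roll angle φ = 17.768° = 0.31011010 rad
x = r_b·(cos φ + φ·sin φ) = 76.260655·(0.95229998 + 0.31011010·0.30516349) = 79.839892
y = r_b·(sin φ − φ·cos φ) = 76.260655·(0.30516349 − 0.31011010·0.95229998) = 0.750835

x=79.839892 y=0.750835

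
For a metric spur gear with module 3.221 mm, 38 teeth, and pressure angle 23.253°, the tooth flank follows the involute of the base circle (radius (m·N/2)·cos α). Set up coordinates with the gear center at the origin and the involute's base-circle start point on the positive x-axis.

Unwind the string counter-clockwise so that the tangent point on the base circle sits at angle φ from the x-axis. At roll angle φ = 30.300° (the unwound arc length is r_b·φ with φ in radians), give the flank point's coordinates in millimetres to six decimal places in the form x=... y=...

pitch radius r_p = m·N/2 = 3.221·38/2 = 61.199000
base radius r_b = r_p·cos α = 61.199000·cos 23.253° = 56.227838
roll angle φ = 30.300° = 0.52883476 rad
x = r_b·(cos φ + φ·sin φ) = 56.227838·(0.86339555 + 0.52883476·0.50452762) = 63.549113
y = r_b·(sin φ − φ·cos φ) = 56.227838·(0.50452762 − 0.52883476·0.86339555) = 2.695228

x=63.549113 y=2.695228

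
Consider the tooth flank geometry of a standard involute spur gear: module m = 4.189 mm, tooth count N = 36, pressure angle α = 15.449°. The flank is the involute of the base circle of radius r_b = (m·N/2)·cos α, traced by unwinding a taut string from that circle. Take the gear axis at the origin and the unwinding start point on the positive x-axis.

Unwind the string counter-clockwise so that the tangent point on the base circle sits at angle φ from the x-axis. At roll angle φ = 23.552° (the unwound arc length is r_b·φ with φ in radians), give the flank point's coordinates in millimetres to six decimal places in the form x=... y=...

x=78.560793 y=1.654392

pitch radius r_p = m·N/2 = 4.189·36/2 = 75.402000
base radius r_b = r_p·cos α = 75.402000·cos 15.449° = 72.677571
roll angle φ = 23.552° = 0.41105995 rad
x = r_b·(cos φ + φ·sin φ) = 72.677571·(0.91669780 + 0.41105995·0.39958120) = 78.560793
y = r_b·(sin φ − φ·cos φ) = 72.677571·(0.39958120 − 0.41105995·0.91669780) = 1.654392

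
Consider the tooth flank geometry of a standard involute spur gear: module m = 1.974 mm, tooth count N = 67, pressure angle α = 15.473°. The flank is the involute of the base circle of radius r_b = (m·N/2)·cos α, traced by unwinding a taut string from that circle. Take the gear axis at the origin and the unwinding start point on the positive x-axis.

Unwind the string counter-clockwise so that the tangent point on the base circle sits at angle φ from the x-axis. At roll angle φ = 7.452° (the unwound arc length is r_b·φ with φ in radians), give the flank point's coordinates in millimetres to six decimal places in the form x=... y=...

pitch radius r_p = m·N/2 = 1.974·67/2 = 66.129000
base radius r_b = r_p·cos α = 66.129000·cos 15.473° = 63.732239
roll angle φ = 7.452° = 0.13006194 rad
x = r_b·(cos φ + φ·sin φ) = 63.732239·(0.99155386 + 0.13006194·0.12969556) = 64.269012
y = r_b·(sin φ − φ·cos φ) = 63.732239·(0.12969556 − 0.13006194·0.99155386) = 0.046661

x=64.269012 y=0.046661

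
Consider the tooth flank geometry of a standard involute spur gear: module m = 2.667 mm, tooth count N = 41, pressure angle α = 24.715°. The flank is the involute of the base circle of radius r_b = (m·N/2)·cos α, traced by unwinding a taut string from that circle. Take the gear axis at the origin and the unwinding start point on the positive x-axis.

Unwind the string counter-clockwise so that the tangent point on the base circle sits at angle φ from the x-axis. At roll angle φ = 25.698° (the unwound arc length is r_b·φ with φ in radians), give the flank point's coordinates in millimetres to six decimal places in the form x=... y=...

x=54.412378 y=1.463863

pitch radius r_p = m·N/2 = 2.667·41/2 = 54.673500
base radius r_b = r_p·cos α = 54.673500·cos 24.715° = 49.665339
roll angle φ = 25.698° = 0.44851471 rad
x = r_b·(cos φ + φ·sin φ) = 49.665339·(0.90109216 + 0.44851471·0.43362763) = 54.412378
y = r_b·(sin φ − φ·cos φ) = 49.665339·(0.43362763 − 0.44851471·0.90109216) = 1.463863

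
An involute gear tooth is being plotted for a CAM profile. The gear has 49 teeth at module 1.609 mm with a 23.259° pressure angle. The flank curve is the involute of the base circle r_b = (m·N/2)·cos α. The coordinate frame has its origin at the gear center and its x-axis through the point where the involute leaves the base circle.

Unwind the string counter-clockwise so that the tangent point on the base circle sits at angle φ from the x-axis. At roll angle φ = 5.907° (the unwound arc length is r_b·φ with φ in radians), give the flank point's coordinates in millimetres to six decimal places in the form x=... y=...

pitch radius r_p = m·N/2 = 1.609·49/2 = 39.420500
base radius r_b = r_p·cos α = 39.420500·cos 23.259° = 36.216764
roll angle φ = 5.907° = 0.10309660 rad
x = r_b·(cos φ + φ·sin φ) = 36.216764·(0.99469025 + 0.10309660·0.10291406) = 36.408725
y = r_b·(sin φ − φ·cos φ) = 36.216764·(0.10291406 − 0.10309660·0.99469025) = 0.013215

x=36.408725 y=0.013215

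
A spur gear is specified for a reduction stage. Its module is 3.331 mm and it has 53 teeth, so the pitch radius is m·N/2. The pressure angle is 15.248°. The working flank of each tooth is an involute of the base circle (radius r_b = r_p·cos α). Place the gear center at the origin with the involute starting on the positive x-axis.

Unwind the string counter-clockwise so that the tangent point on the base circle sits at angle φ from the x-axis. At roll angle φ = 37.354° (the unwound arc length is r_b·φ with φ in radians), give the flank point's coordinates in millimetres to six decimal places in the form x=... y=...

pitch radius r_p = m·N/2 = 3.331·53/2 = 88.271500
base radius r_b = r_p·cos α = 88.271500·cos 15.248° = 85.164035
roll angle φ = 37.354° = 0.65195029 rad
x = r_b·(cos φ + φ·sin φ) = 85.164035·(0.79490200 + 0.65195029·0.60673785) = 101.384795
y = r_b·(sin φ − φ·cos φ) = 85.164035·(0.60673785 − 0.65195029·0.79490200) = 7.537124

x=101.384795 y=7.537124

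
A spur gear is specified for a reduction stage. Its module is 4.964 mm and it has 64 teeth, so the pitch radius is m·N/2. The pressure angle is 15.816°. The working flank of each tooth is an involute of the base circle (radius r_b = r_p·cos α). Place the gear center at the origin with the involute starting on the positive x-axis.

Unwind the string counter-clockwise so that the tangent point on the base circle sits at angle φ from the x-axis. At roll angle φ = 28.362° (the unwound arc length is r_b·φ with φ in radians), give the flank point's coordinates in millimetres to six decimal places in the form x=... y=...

x=170.427668 y=6.029246

pitch radius r_p = m·N/2 = 4.964·64/2 = 158.848000
base radius r_b = r_p·cos α = 158.848000·cos 15.816° = 152.834320
roll angle φ = 28.362° = 0.49501028 rad
x = r_b·(cos φ + φ·sin φ) = 152.834320·(0.87996383 + 0.49501028·0.47504070) = 170.427668
y = r_b·(sin φ − φ·cos φ) = 152.834320·(0.47504070 − 0.49501028·0.87996383) = 6.029246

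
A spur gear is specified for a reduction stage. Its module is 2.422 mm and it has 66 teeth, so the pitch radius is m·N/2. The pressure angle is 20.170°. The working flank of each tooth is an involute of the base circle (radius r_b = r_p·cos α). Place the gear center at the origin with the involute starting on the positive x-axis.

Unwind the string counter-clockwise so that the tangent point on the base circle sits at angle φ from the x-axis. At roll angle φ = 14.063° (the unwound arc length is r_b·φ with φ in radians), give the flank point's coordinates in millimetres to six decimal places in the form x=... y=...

x=77.250381 y=0.367561

pitch radius r_p = m·N/2 = 2.422·66/2 = 79.926000
base radius r_b = r_p·cos α = 79.926000·cos 20.170° = 75.024433
roll angle φ = 14.063° = 0.24544565 rad
x = r_b·(cos φ + φ·sin φ) = 75.024433·(0.97002913 + 0.24544565·0.24298865) = 77.250381
y = r_b·(sin φ − φ·cos φ) = 75.024433·(0.24298865 − 0.24544565·0.97002913) = 0.367561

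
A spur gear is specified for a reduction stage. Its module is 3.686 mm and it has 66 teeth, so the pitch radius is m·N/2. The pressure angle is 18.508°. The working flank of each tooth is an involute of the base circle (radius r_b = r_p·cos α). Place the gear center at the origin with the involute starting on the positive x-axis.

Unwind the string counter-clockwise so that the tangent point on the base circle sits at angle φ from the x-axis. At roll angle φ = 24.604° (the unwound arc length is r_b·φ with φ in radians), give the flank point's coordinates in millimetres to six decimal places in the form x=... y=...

pitch radius r_p = m·N/2 = 3.686·66/2 = 121.638000
base radius r_b = r_p·cos α = 121.638000·cos 18.508° = 115.346803
roll angle φ = 24.604° = 0.42942081 rad
x = r_b·(cos φ + φ·sin φ) = 115.346803·(0.90920704 + 0.42942081·0.41634427) = 125.496622
y = r_b·(sin φ − φ·cos φ) = 115.346803·(0.41634427 − 0.42942081·0.90920704) = 2.988848

x=125.496622 y=2.988848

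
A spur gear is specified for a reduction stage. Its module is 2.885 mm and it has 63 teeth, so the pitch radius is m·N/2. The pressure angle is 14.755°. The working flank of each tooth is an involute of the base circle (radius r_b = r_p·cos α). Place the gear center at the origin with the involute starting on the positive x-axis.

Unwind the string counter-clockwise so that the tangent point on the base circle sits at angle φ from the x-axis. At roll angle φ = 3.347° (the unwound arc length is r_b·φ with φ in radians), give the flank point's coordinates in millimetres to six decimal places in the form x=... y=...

x=88.030514 y=0.005837

pitch radius r_p = m·N/2 = 2.885·63/2 = 90.877500
base radius r_b = r_p·cos α = 90.877500·cos 14.755° = 87.880698
roll angle φ = 3.347° = 0.05841617 rad
x = r_b·(cos φ + φ·sin φ) = 87.880698·(0.99829426 + 0.05841617·0.05838295) = 88.030514
y = r_b·(sin φ − φ·cos φ) = 87.880698·(0.05838295 − 0.05841617·0.99829426) = 0.005837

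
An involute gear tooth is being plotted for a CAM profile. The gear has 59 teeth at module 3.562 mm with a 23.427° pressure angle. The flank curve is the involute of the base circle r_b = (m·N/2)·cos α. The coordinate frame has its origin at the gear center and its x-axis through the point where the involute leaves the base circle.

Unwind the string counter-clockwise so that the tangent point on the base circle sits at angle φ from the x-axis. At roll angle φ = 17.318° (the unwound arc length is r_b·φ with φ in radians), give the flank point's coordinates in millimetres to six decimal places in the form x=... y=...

x=100.721251 y=0.879397

pitch radius r_p = m·N/2 = 3.562·59/2 = 105.079000
base radius r_b = r_p·cos α = 105.079000·cos 23.427° = 96.417062
roll angle φ = 17.318° = 0.30225612 rad
x = r_b·(cos φ + φ·sin φ) = 96.417062·(0.95466733 + 0.30225612·0.29767481) = 100.721251
y = r_b·(sin φ − φ·cos φ) = 96.417062·(0.29767481 − 0.30225612·0.95466733) = 0.879397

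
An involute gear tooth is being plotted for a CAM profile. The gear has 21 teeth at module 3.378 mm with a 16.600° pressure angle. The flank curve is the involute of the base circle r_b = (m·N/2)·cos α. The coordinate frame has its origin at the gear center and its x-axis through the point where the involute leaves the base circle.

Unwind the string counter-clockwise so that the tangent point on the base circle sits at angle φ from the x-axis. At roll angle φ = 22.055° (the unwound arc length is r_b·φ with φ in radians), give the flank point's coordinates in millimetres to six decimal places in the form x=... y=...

x=36.416478 y=0.636713

pitch radius r_p = m·N/2 = 3.378·21/2 = 35.469000
base radius r_b = r_p·cos α = 35.469000·cos 16.600° = 33.990743
roll angle φ = 22.055° = 0.38493237 rad
x = r_b·(cos φ + φ·sin φ) = 33.990743·(0.92682383 + 0.38493237·0.37549645) = 36.416478
y = r_b·(sin φ − φ·cos φ) = 33.990743·(0.37549645 − 0.38493237·0.92682383) = 0.636713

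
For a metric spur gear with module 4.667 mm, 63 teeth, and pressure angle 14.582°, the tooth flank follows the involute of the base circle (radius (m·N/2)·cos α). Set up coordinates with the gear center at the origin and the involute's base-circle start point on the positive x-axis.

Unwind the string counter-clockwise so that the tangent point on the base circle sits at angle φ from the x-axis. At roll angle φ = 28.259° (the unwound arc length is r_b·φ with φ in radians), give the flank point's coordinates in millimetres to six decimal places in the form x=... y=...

pitch radius r_p = m·N/2 = 4.667·63/2 = 147.010500
base radius r_b = r_p·cos α = 147.010500·cos 14.582° = 142.275044
roll angle φ = 28.259° = 0.49321259 rad
x = r_b·(cos φ + φ·sin φ) = 142.275044·(0.88081638 + 0.49321259·0.47345803) = 158.541612
y = r_b·(sin φ − φ·cos φ) = 142.275044·(0.47345803 − 0.49321259·0.88081638) = 5.552753

x=158.541612 y=5.552753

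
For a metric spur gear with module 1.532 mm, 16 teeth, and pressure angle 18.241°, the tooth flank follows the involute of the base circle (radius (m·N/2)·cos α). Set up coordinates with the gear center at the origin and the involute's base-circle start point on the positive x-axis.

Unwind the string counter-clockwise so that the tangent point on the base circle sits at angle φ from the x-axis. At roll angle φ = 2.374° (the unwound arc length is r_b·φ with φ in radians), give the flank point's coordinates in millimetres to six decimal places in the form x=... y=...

pitch radius r_p = m·N/2 = 1.532·16/2 = 12.256000
base radius r_b = r_p·cos α = 12.256000·cos 18.241° = 11.640115
roll angle φ = 2.374° = 0.04143412 rad
x = r_b·(cos φ + φ·sin φ) = 11.640115·(0.99914173 + 0.04143412·0.04142226) = 11.650103
y = r_b·(sin φ − φ·cos φ) = 11.640115·(0.04142226 − 0.04143412·0.99914173) = 0.000276

x=11.650103 y=0.000276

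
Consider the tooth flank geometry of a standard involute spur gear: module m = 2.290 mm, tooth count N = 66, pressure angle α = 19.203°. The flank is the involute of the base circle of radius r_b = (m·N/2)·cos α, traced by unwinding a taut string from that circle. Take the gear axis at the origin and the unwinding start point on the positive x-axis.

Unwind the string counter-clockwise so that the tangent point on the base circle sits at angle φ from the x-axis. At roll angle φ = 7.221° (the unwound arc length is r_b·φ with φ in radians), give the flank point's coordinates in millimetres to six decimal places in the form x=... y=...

x=71.929741 y=0.047544

pitch radius r_p = m·N/2 = 2.290·66/2 = 75.570000
base radius r_b = r_p·cos α = 75.570000·cos 19.203° = 71.365221
roll angle φ = 7.221° = 0.12603023 rad
x = r_b·(cos φ + φ·sin φ) = 71.365221·(0.99206870 + 0.12603023·0.12569685) = 71.929741
y = r_b·(sin φ − φ·cos φ) = 71.365221·(0.12569685 − 0.12603023·0.99206870) = 0.047544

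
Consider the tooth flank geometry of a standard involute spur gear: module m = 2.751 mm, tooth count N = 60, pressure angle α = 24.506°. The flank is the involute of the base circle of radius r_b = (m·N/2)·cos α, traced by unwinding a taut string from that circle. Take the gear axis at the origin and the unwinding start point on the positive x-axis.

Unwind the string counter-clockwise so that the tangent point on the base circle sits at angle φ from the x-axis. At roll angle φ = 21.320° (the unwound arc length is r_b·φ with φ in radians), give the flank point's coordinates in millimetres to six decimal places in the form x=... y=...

pitch radius r_p = m·N/2 = 2.751·60/2 = 82.530000
base radius r_b = r_p·cos α = 82.530000·cos 24.506° = 75.095519
roll angle φ = 21.320° = 0.37210420 rad
x = r_b·(cos φ + φ·sin φ) = 75.095519·(0.93156437 + 0.37210420·0.36357643) = 80.115857
y = r_b·(sin φ − φ·cos φ) = 75.095519·(0.36357643 − 0.37210420·0.93156437) = 1.271924

x=80.115857 y=1.271924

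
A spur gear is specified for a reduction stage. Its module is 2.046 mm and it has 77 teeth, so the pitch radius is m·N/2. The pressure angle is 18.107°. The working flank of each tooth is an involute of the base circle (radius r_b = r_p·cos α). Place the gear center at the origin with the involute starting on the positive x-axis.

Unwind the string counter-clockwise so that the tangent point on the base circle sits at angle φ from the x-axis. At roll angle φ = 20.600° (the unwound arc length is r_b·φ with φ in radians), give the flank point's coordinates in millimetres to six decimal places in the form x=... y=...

pitch radius r_p = m·N/2 = 2.046·77/2 = 78.771000
base radius r_b = r_p·cos α = 78.771000·cos 18.107° = 74.870084
roll angle φ = 20.600° = 0.35953783 rad
x = r_b·(cos φ + φ·sin φ) = 74.870084·(0.93605954 + 0.35953783·0.35184165) = 79.553951
y = r_b·(sin φ − φ·cos φ) = 74.870084·(0.35184165 − 0.35953783·0.93605954) = 1.144976

x=79.553951 y=1.144976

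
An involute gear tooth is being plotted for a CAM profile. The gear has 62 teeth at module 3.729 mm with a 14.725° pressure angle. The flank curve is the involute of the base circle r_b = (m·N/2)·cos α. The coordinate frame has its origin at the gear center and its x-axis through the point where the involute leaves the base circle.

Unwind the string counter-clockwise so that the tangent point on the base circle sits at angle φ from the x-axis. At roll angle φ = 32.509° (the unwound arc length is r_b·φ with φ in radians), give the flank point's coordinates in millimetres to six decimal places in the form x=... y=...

x=128.375974 y=6.590624

pitch radius r_p = m·N/2 = 3.729·62/2 = 115.599000
base radius r_b = r_p·cos α = 115.599000·cos 14.725° = 111.802375
roll angle φ = 32.509° = 0.56738909 rad
x = r_b·(cos φ + φ·sin φ) = 111.802375·(0.84330704 + 0.56738909·0.53743208) = 128.375974
y = r_b·(sin φ − φ·cos φ) = 111.802375·(0.53743208 − 0.56738909·0.84330704) = 6.590624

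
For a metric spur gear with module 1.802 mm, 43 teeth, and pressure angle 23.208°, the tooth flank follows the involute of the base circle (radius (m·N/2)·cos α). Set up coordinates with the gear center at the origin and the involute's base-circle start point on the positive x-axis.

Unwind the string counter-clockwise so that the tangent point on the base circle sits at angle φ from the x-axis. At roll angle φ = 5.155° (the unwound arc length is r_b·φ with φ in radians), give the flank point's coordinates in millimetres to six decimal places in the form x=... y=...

pitch radius r_p = m·N/2 = 1.802·43/2 = 38.743000
base radius r_b = r_p·cos α = 38.743000·cos 23.208° = 35.607929
roll angle φ = 5.155° = 0.08997172 rad
x = r_b·(cos φ + φ·sin φ) = 35.607929·(0.99595527 + 0.08997172·0.08985039) = 35.751759
y = r_b·(sin φ − φ·cos φ) = 35.607929·(0.08985039 − 0.08997172·0.99595527) = 0.008638

x=35.751759 y=0.008638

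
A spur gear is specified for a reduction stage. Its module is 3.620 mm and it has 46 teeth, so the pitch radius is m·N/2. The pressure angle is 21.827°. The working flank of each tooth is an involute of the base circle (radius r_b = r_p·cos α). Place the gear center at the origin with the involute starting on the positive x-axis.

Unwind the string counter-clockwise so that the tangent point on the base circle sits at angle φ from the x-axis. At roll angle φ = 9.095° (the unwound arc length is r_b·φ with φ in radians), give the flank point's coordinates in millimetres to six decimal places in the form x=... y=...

pitch radius r_p = m·N/2 = 3.620·46/2 = 83.260000
base radius r_b = r_p·cos α = 83.260000·cos 21.827° = 77.291151
roll angle φ = 9.095° = 0.15873770 rad
x = r_b·(cos φ + φ·sin φ) = 77.291151·(0.98742760 + 0.15873770·0.15807190) = 78.258803
y = r_b·(sin φ − φ·cos φ) = 77.291151·(0.15807190 − 0.15873770·0.98742760) = 0.102791

x=78.258803 y=0.102791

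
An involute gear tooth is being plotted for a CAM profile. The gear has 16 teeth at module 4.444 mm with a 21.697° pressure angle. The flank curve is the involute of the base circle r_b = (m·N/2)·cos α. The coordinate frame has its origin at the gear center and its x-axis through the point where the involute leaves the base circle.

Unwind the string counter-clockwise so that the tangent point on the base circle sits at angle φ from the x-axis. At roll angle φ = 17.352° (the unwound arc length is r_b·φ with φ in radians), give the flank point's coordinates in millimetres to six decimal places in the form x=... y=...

pitch radius r_p = m·N/2 = 4.444·16/2 = 35.552000
base radius r_b = r_p·cos α = 35.552000·cos 21.697° = 33.033209
roll angle φ = 17.352° = 0.30284953 rad
x = r_b·(cos φ + φ·sin φ) = 33.033209·(0.95449052 + 0.30284953·0.29824126) = 34.513518
y = r_b·(sin φ − φ·cos φ) = 33.033209·(0.29824126 − 0.30284953·0.95449052) = 0.303055

x=34.513518 y=0.303055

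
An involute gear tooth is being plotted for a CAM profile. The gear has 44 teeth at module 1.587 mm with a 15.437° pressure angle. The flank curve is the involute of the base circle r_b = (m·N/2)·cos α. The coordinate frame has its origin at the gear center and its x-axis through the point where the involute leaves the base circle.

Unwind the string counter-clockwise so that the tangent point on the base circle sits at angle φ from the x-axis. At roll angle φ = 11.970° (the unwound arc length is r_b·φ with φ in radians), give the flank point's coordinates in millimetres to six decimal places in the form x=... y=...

pitch radius r_p = m·N/2 = 1.587·44/2 = 34.914000
base radius r_b = r_p·cos α = 34.914000·cos 15.437° = 33.654433
roll angle φ = 11.970° = 0.20891591 rad
x = r_b·(cos φ + φ·sin φ) = 33.654433·(0.97825633 + 0.20891591·0.20739951) = 34.380876
y = r_b·(sin φ − φ·cos φ) = 33.654433·(0.20739951 − 0.20891591·0.97825633) = 0.101845

x=34.380876 y=0.101845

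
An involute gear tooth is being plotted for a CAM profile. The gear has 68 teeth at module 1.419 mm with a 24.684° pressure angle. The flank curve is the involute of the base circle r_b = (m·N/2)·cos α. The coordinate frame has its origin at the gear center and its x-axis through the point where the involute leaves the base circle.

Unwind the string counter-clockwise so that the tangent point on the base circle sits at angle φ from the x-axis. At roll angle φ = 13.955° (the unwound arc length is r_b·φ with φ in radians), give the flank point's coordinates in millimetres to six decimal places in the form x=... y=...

x=45.118554 y=0.209878

pitch radius r_p = m·N/2 = 1.419·68/2 = 48.246000
base radius r_b = r_p·cos α = 48.246000·cos 24.684° = 43.837514
roll angle φ = 13.955° = 0.24356070 rad
x = r_b·(cos φ + φ·sin φ) = 43.837514·(0.97048543 + 0.24356070·0.24115975) = 45.118554
y = r_b·(sin φ − φ·cos φ) = 43.837514·(0.24115975 − 0.24356070·0.97048543) = 0.209878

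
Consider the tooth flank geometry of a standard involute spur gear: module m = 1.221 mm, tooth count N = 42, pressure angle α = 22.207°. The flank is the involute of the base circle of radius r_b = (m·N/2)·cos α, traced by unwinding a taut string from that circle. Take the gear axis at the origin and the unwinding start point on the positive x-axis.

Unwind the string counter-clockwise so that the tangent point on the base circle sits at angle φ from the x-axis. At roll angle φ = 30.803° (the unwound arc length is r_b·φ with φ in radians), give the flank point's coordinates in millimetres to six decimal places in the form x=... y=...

x=26.925762 y=1.194397

pitch radius r_p = m·N/2 = 1.221·42/2 = 25.641000
base radius r_b = r_p·cos α = 25.641000·cos 22.207° = 23.739064
roll angle φ = 30.803° = 0.53761377 rad
x = r_b·(cos φ + φ·sin φ) = 23.739064·(0.85893309 + 0.53761377·0.51208784) = 26.925762
y = r_b·(sin φ − φ·cos φ) = 23.739064·(0.51208784 − 0.53761377·0.85893309) = 1.194397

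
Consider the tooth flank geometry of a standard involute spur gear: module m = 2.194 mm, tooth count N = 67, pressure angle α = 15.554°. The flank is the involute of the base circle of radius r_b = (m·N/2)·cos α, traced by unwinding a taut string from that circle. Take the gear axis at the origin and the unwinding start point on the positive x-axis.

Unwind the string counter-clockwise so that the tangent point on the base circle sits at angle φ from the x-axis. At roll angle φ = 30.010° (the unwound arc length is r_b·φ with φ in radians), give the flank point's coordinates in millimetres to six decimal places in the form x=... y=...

x=79.863868 y=3.299329

pitch radius r_p = m·N/2 = 2.194·67/2 = 73.499000
base radius r_b = r_p·cos α = 73.499000·cos 15.554° = 70.807331
roll angle φ = 30.010° = 0.52377331 rad
x = r_b·(cos φ + φ·sin φ) = 70.807331·(0.86593812 + 0.52377331·0.50015114) = 79.863868
y = r_b·(sin φ − φ·cos φ) = 70.807331·(0.50015114 − 0.52377331·0.86593812) = 3.299329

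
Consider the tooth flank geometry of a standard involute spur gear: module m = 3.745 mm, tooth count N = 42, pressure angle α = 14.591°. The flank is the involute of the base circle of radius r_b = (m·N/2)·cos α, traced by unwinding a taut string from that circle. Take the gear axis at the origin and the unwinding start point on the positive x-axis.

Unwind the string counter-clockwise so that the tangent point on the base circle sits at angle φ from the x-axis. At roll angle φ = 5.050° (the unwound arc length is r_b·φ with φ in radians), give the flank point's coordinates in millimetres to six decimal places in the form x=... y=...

pitch radius r_p = m·N/2 = 3.745·42/2 = 78.645000
base radius r_b = r_p·cos α = 78.645000·cos 14.591° = 76.108601
roll angle φ = 5.050° = 0.08813913 rad
x = r_b·(cos φ + φ·sin φ) = 76.108601·(0.99611826 + 0.08813913·0.08802505) = 76.403652
y = r_b·(sin φ − φ·cos φ) = 76.108601·(0.08802505 − 0.08813913·0.99611826) = 0.017357

x=76.403652 y=0.017357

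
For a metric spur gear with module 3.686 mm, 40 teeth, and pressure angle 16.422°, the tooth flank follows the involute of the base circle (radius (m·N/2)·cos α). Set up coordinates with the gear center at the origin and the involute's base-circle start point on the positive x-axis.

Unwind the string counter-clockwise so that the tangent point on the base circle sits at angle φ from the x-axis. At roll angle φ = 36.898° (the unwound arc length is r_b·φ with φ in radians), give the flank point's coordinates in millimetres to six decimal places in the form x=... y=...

x=83.890155 y=6.038054

pitch radius r_p = m·N/2 = 3.686·40/2 = 73.720000
base radius r_b = r_p·cos α = 73.720000·cos 16.422° = 70.712629
roll angle φ = 36.898° = 0.64399159 rad
x = r_b·(cos φ + φ·sin φ) = 70.712629·(0.79970562 + 0.64399159·0.60039231) = 83.890155
y = r_b·(sin φ − φ·cos φ) = 70.712629·(0.60039231 − 0.64399159·0.79970562) = 6.038054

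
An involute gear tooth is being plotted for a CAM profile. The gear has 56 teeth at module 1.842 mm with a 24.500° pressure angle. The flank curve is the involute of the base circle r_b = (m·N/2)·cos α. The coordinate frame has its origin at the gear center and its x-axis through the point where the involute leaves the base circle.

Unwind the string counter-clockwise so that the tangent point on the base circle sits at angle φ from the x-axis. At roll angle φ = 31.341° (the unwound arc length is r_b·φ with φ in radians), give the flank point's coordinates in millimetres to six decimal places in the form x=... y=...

x=53.436964 y=2.484673

pitch radius r_p = m·N/2 = 1.842·56/2 = 51.576000
base radius r_b = r_p·cos α = 51.576000·cos 24.500° = 46.932163
roll angle φ = 31.341° = 0.54700364 rad
x = r_b·(cos φ + φ·sin φ) = 46.932163·(0.85408685 + 0.54700364·0.52013042) = 53.436964
y = r_b·(sin φ − φ·cos φ) = 46.932163·(0.52013042 − 0.54700364·0.85408685) = 2.484673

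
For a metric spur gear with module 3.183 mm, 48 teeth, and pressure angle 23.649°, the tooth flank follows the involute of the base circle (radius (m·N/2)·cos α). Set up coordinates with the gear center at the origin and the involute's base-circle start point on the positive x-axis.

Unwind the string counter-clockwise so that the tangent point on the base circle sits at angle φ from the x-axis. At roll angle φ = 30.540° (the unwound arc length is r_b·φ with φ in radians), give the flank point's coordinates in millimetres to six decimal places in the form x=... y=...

x=79.222265 y=3.433060

pitch radius r_p = m·N/2 = 3.183·48/2 = 76.392000
base radius r_b = r_p·cos α = 76.392000·cos 23.649° = 69.976601
roll angle φ = 30.540° = 0.53302355 rad
x = r_b·(cos φ + φ·sin φ) = 69.976601·(0.86127462 + 0.53302355·0.50813977) = 79.222265
y = r_b·(sin φ − φ·cos φ) = 69.976601·(0.50813977 − 0.53302355·0.86127462) = 3.433060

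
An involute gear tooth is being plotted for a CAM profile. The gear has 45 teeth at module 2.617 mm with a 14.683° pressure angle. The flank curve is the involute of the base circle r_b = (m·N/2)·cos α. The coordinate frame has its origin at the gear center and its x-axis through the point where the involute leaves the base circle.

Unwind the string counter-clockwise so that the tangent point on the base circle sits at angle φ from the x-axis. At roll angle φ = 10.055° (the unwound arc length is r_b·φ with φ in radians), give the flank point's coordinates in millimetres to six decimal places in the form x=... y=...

x=57.829946 y=0.102302

pitch radius r_p = m·N/2 = 2.617·45/2 = 58.882500
base radius r_b = r_p·cos α = 58.882500·cos 14.683° = 56.959574
roll angle φ = 10.055° = 0.17549286 rad
x = r_b·(cos φ + φ·sin φ) = 56.959574·(0.98464061 + 0.17549286·0.17459345) = 57.829946
y = r_b·(sin φ − φ·cos φ) = 56.959574·(0.17459345 − 0.17549286·0.98464061) = 0.102302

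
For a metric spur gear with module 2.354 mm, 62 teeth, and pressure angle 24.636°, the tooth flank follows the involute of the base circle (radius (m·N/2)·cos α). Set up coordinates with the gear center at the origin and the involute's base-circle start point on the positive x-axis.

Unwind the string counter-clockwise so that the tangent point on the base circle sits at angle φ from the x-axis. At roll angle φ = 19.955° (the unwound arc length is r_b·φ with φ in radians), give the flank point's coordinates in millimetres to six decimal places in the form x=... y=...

pitch radius r_p = m·N/2 = 2.354·62/2 = 72.974000
base radius r_b = r_p·cos α = 72.974000·cos 24.636° = 66.331496
roll angle φ = 19.955° = 0.34828045 rad
x = r_b·(cos φ + φ·sin φ) = 66.331496·(0.93996095 + 0.34828045·0.34128201) = 70.233300
y = r_b·(sin φ − φ·cos φ) = 66.331496·(0.34128201 − 0.34828045·0.93996095) = 0.922802

x=70.233300 y=0.922802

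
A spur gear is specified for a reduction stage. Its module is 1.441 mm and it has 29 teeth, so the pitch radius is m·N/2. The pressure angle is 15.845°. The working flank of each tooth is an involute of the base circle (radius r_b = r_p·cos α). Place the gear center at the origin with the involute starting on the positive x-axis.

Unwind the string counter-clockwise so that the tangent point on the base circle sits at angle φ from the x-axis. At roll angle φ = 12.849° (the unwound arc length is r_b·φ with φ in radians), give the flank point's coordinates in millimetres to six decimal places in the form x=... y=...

x=20.599695 y=0.075187

pitch radius r_p = m·N/2 = 1.441·29/2 = 20.894500
base radius r_b = r_p·cos α = 20.894500·cos 15.845° = 20.100589
roll angle φ = 12.849° = 0.22425736 rad
x = r_b·(cos φ + φ·sin φ) = 20.100589·(0.97495953 + 0.22425736·0.22238238) = 20.599695
y = r_b·(sin φ − φ·cos φ) = 20.100589·(0.22238238 − 0.22425736·0.97495953) = 0.075187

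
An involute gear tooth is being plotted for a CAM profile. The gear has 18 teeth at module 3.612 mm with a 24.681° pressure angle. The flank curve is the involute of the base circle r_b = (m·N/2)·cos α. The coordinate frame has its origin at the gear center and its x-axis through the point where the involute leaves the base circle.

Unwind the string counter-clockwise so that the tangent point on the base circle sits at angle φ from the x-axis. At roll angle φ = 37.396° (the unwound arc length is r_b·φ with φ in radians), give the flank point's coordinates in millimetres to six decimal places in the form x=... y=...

x=35.175518 y=2.622750

pitch radius r_p = m·N/2 = 3.612·18/2 = 32.508000
base radius r_b = r_p·cos α = 32.508000·cos 24.681° = 29.538287
roll angle φ = 37.396° = 0.65268333 rad
x = r_b·(cos φ + φ·sin φ) = 29.538287·(0.79445702 + 0.65268333·0.60732038) = 35.175518
y = r_b·(sin φ − φ·cos φ) = 29.538287·(0.60732038 − 0.65268333·0.79445702) = 2.622750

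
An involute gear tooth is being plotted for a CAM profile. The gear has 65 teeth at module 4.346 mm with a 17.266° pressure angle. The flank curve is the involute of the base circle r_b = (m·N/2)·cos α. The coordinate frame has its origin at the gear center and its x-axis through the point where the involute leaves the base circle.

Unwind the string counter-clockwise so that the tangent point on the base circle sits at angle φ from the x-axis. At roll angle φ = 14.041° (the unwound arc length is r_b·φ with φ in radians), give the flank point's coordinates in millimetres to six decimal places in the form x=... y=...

x=138.869612 y=0.657722

pitch radius r_p = m·N/2 = 4.346·65/2 = 141.245000
base radius r_b = r_p·cos α = 141.245000·cos 17.266° = 134.880090
roll angle φ = 14.041° = 0.24506168 rad
x = r_b·(cos φ + φ·sin φ) = 134.880090·(0.97012236 + 0.24506168·0.24261616) = 138.869612
y = r_b·(sin φ − φ·cos φ) = 134.880090·(0.24261616 − 0.24506168·0.97012236) = 0.657722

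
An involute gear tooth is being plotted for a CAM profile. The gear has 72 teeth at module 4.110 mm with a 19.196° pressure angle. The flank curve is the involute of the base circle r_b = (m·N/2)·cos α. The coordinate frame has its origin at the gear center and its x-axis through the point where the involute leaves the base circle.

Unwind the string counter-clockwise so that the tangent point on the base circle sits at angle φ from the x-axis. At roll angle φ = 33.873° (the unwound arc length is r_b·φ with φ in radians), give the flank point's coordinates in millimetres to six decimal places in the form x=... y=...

x=162.059926 y=9.292148

pitch radius r_p = m·N/2 = 4.110·72/2 = 147.960000
base radius r_b = r_p·cos α = 147.960000·cos 19.196° = 139.733324
roll angle φ = 33.873° = 0.59119538 rad
x = r_b·(cos φ + φ·sin φ) = 139.733324·(0.83027502 + 0.59119538·0.55735391) = 162.059926
y = r_b·(sin φ − φ·cos φ) = 139.733324·(0.55735391 − 0.59119538·0.83027502) = 9.292148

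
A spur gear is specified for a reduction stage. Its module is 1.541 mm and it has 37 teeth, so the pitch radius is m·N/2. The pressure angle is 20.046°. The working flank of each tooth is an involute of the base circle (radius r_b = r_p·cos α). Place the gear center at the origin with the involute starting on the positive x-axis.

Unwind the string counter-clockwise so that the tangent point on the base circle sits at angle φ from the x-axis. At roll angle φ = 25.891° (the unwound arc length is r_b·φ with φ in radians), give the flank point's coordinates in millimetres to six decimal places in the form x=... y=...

x=29.377737 y=0.807042

pitch radius r_p = m·N/2 = 1.541·37/2 = 28.508500
base radius r_b = r_p·cos α = 28.508500·cos 20.046° = 26.781390
roll angle φ = 25.891° = 0.45188320 rad
x = r_b·(cos φ + φ·sin φ) = 26.781390·(0.89962638 + 0.45188320·0.43666048) = 29.377737
y = r_b·(sin φ − φ·cos φ) = 26.781390·(0.43666048 − 0.45188320·0.89962638) = 0.807042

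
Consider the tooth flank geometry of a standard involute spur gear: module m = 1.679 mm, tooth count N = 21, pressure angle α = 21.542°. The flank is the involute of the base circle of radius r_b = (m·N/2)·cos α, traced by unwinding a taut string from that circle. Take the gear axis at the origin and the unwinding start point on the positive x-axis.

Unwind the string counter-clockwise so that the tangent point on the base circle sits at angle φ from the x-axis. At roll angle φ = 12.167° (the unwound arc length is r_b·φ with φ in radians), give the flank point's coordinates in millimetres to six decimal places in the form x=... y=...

x=16.763628 y=0.052107

pitch radius r_p = m·N/2 = 1.679·21/2 = 17.629500
base radius r_b = r_p·cos α = 17.629500·cos 21.542° = 16.398056
roll angle φ = 12.167° = 0.21235421 rad
x = r_b·(cos φ + φ·sin φ) = 16.398056·(0.97753745 + 0.21235421·0.21076181) = 16.763628
y = r_b·(sin φ − φ·cos φ) = 16.398056·(0.21076181 − 0.21235421·0.97753745) = 0.052107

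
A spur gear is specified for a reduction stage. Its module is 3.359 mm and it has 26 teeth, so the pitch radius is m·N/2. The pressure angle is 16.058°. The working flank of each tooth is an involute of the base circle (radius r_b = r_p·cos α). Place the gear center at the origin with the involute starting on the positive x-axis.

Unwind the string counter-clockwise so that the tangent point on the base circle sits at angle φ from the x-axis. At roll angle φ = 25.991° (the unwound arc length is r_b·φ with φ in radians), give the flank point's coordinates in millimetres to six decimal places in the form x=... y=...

pitch radius r_p = m·N/2 = 3.359·26/2 = 43.667000
base radius r_b = r_p·cos α = 43.667000·cos 16.058° = 41.963209
roll angle φ = 25.991° = 0.45362853 rad
x = r_b·(cos φ + φ·sin φ) = 41.963209·(0.89886289 + 0.45362853·0.43822996) = 46.061189
y = r_b·(sin φ − φ·cos φ) = 41.963209·(0.43822996 − 0.45362853·0.89886289) = 1.279043

x=46.061189 y=1.279043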